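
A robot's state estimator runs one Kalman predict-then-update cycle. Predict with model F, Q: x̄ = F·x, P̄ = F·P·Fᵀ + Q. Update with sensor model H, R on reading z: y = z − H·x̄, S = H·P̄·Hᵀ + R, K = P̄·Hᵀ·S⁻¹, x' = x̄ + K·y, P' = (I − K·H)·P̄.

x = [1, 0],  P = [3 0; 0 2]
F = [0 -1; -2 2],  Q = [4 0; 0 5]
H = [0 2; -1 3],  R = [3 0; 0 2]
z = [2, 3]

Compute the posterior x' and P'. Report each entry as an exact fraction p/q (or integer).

x̄ = F·x = [0, -2]
P̄ = F·P·Fᵀ + Q = [6 -4; -4 25]
y = z − H·x̄ = [6, 9]
S = H·P̄·Hᵀ + R = [103 158; 158 257]
K = P̄·Hᵀ·S⁻¹ = [788/1507 -590/1507; 368/1507 237/1507]
x' = x̄ + K·y = [-582/1507, 1327/1507]
P' = (I − K·H)·P̄ = [4726/1507 1182/1507; 1182/1507 552/1507]

x' = [-582/1507, 1327/1507]
P' = [4726/1507 1182/1507; 1182/1507 552/1507]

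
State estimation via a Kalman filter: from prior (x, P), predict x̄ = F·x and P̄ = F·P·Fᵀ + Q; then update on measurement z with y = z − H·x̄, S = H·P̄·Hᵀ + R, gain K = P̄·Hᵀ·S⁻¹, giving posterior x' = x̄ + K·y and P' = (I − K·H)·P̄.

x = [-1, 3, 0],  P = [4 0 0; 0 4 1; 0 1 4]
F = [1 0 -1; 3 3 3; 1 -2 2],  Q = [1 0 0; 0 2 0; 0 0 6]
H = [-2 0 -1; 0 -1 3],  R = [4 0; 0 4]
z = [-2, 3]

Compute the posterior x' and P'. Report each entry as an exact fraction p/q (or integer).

x̄ = F·x = [-1, 6, -7]
P̄ = F·P·Fᵀ + Q = [9 -3 -2; -3 128 12; -2 12 34]
y = z − H·x̄ = [-11, 30]
S = H·P̄·Hᵀ + R = [66 -84; -84 366]
K = P̄·Hᵀ·S⁻¹ = [-509/1425 -257/2850; -827/1425 -548/1425; -1/5 1/5]
x' = x̄ + K·y = [319/1425, 1207/1425, 6/5]
P' = (I − K·H)·P̄ = [8591/2850 -19151/1425 -23/5; -19151/1425 127022/1425 146/5; -23/5 146/5 10]

x' = [319/1425, 1207/1425, 6/5]
P' = [8591/2850 -19151/1425 -23/5; -19151/1425 127022/1425 146/5; -23/5 146/5 10]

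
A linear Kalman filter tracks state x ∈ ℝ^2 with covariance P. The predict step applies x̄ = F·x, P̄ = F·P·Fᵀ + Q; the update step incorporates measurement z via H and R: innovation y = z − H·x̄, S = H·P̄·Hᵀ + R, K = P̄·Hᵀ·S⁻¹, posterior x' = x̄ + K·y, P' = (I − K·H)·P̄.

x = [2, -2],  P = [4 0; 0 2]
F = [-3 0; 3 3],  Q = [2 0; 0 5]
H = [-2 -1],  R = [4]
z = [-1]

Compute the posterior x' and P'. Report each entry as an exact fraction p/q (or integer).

x̄ = F·x = [-6, 0]
P̄ = F·P·Fᵀ + Q = [38 -36; -36 59]
y = z − H·x̄ = [-13]
S = H·P̄·Hᵀ + R = [71]
K = P̄·Hᵀ·S⁻¹ = [-40/71; 13/71]
x' = x̄ + K·y = [94/71, -169/71]
P' = (I − K·H)·P̄ = [1098/71 -2036/71; -2036/71 4020/71]

x' = [94/71, -169/71]
P' = [1098/71 -2036/71; -2036/71 4020/71]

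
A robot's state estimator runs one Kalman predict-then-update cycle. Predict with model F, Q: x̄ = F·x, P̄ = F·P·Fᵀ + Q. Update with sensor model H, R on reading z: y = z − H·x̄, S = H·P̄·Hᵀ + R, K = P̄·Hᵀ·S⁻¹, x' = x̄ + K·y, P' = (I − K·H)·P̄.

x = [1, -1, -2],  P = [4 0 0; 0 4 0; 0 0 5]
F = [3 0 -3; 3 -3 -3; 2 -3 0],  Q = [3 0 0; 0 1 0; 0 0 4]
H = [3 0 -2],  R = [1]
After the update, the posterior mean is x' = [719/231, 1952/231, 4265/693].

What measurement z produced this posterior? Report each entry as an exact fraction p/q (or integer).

x̄ = F·x = [9, 12, 5]
P̄ = F·P·Fᵀ + Q = [84 81 24; 81 118 60; 24 60 56]
S = H·P̄·Hᵀ + R = [693]
K = P̄·Hᵀ·S⁻¹ = [68/231; 41/231; -40/693]
x' − x̄ = [-1360/231, -820/231, 800/693] = K·y
y = (KᵀK)⁻¹·Kᵀ·(x' − x̄) = [-20]
z = y + H·x̄ = [-20] + [17] = [-3]

z = [-3]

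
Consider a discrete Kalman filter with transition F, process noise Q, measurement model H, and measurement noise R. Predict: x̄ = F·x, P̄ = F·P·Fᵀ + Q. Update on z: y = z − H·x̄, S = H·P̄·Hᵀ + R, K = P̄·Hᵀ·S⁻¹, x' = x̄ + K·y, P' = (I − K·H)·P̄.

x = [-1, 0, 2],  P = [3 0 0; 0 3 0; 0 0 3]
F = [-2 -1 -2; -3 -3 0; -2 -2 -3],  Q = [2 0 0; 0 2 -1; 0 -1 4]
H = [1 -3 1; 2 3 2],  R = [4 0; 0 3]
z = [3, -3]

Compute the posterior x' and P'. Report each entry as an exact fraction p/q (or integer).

x̄ = F·x = [-2, 3, -4]
P̄ = F·P·Fᵀ + Q = [29 27 36; 27 56 35; 36 35 55]
y = z − H·x̄ = [18, 0]
S = H·P̄·Hᵀ + R = [292 -378; -378 1875]
K = P̄·Hᵀ·S⁻¹ = [8293/67436 13891/101154; -14729/67436 11299/101154; 6853/33718 9814/50577]
x' = x̄ + K·y = [7201/33718, -31407/33718, -5759/16859]
P' = (I − K·H)·P̄ = [201497/101154 -6427/101154 -85510/50577; -6427/101154 23405/101154 -5866/50577; -85510/50577 -5866/50577 109030/50577]

x' = [7201/33718, -31407/33718, -5759/16859]
P' = [201497/101154 -6427/101154 -85510/50577; -6427/101154 23405/101154 -5866/50577; -85510/50577 -5866/50577 109030/50577]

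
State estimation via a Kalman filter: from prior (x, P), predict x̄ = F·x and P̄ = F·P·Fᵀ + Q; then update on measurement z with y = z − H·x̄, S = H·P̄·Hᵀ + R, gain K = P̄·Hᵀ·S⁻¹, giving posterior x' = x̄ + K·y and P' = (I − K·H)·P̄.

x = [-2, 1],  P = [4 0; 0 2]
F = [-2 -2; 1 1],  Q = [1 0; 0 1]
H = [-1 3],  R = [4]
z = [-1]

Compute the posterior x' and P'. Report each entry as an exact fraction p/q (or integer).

x' = [21/41, -8/41]
P' = [379/164 45/164; 45/164 59/164]

x̄ = F·x = [2, -1]
P̄ = F·P·Fᵀ + Q = [25 -12; -12 7]
y = z − H·x̄ = [4]
S = H·P̄·Hᵀ + R = [164]
K = P̄·Hᵀ·S⁻¹ = [-61/164; 33/164]
x' = x̄ + K·y = [21/41, -8/41]
P' = (I − K·H)·P̄ = [379/164 45/164; 45/164 59/164]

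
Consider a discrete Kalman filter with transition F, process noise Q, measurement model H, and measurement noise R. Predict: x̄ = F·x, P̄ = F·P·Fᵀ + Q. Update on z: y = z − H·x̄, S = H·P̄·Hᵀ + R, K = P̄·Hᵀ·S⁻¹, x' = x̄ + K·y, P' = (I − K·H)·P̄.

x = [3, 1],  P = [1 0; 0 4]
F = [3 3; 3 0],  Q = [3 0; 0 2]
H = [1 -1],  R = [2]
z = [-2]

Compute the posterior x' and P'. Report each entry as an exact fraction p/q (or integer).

x' = [321/43, 397/43]
P' = [543/43 465/43; 465/43 469/43]

x̄ = F·x = [12, 9]
P̄ = F·P·Fᵀ + Q = [48 9; 9 11]
y = z − H·x̄ = [-5]
S = H·P̄·Hᵀ + R = [43]
K = P̄·Hᵀ·S⁻¹ = [39/43; -2/43]
x' = x̄ + K·y = [321/43, 397/43]
P' = (I − K·H)·P̄ = [543/43 465/43; 465/43 469/43]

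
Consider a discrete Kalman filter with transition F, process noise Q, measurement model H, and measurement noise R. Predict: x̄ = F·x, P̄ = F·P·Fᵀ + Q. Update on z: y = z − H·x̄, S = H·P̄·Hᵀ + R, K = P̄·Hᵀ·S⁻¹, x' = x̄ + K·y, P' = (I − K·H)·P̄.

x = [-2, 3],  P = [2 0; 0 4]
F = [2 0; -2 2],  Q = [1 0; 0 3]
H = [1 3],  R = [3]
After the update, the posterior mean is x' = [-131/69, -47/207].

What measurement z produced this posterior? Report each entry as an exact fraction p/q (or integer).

x̄ = F·x = [-4, 10]
P̄ = F·P·Fᵀ + Q = [9 -8; -8 27]
S = H·P̄·Hᵀ + R = [207]
K = P̄·Hᵀ·S⁻¹ = [-5/69; 73/207]
x' − x̄ = [145/69, -2117/207] = K·y
y = (KᵀK)⁻¹·Kᵀ·(x' − x̄) = [-29]
z = y + H·x̄ = [-29] + [26] = [-3]

z = [-3]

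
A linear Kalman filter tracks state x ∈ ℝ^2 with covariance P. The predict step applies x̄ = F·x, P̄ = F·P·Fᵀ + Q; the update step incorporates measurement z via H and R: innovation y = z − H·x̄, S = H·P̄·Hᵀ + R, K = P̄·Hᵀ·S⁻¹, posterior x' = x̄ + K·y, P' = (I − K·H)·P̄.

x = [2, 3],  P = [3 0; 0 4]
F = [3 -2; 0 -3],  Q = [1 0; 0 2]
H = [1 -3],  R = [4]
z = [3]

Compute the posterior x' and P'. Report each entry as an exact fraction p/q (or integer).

x̄ = F·x = [0, -9]
P̄ = F·P·Fᵀ + Q = [44 24; 24 38]
y = z − H·x̄ = [-24]
S = H·P̄·Hᵀ + R = [246]
K = P̄·Hᵀ·S⁻¹ = [-14/123; -15/41]
x' = x̄ + K·y = [112/41, -9/41]
P' = (I − K·H)·P̄ = [5020/123 564/41; 564/41 208/41]

x' = [112/41, -9/41]
P' = [5020/123 564/41; 564/41 208/41]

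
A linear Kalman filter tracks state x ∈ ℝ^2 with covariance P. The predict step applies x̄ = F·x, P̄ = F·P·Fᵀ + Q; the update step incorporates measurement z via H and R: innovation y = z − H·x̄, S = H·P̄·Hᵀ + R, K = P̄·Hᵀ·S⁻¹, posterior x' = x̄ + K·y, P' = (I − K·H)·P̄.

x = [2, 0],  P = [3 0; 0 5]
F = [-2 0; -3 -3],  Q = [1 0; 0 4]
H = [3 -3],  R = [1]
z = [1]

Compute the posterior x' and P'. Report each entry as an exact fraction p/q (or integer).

x' = [-1837/478, -999/239]
P' = [5989/478 2997/239; 2997/239 3026/239]

x̄ = F·x = [-4, -6]
P̄ = F·P·Fᵀ + Q = [13 18; 18 76]
y = z − H·x̄ = [-5]
S = H·P̄·Hᵀ + R = [478]
K = P̄·Hᵀ·S⁻¹ = [-15/478; -87/239]
x' = x̄ + K·y = [-1837/478, -999/239]
P' = (I − K·H)·P̄ = [5989/478 2997/239; 2997/239 3026/239]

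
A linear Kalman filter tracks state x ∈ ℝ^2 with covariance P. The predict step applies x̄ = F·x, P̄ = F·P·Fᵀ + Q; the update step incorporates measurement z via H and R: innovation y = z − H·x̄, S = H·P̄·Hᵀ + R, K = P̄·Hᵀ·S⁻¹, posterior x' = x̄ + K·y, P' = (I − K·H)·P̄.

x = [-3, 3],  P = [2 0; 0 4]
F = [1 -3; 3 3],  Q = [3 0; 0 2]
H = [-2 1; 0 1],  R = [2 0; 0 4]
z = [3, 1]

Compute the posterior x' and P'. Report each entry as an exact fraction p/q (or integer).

x̄ = F·x = [-12, 0]
P̄ = F·P·Fᵀ + Q = [41 -30; -30 56]
y = z − H·x̄ = [-21, 1]
S = H·P̄·Hᵀ + R = [342 116; 116 60]
K = P̄·Hᵀ·S⁻¹ = [-405/883 683/1766; 58/883 712/883]
x' = x̄ + K·y = [-3499/1766, -506/883]
P' = (I − K·H)·P̄ = [1088/883 1366/883; 1366/883 2848/883]

x' = [-3499/1766, -506/883]
P' = [1088/883 1366/883; 1366/883 2848/883]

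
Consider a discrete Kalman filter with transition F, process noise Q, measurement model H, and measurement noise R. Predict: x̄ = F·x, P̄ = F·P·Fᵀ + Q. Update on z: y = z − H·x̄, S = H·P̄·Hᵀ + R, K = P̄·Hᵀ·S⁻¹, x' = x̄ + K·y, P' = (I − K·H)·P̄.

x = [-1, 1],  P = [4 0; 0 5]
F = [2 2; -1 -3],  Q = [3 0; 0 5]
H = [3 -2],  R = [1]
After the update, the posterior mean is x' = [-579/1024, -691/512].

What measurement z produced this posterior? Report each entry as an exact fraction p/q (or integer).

z = [1]

x̄ = F·x = [0, -2]
P̄ = F·P·Fᵀ + Q = [39 -38; -38 54]
S = H·P̄·Hᵀ + R = [1024]
K = P̄·Hᵀ·S⁻¹ = [193/1024; -111/512]
x' − x̄ = [-579/1024, 333/512] = K·y
y = (KᵀK)⁻¹·Kᵀ·(x' − x̄) = [-3]
z = y + H·x̄ = [-3] + [4] = [1]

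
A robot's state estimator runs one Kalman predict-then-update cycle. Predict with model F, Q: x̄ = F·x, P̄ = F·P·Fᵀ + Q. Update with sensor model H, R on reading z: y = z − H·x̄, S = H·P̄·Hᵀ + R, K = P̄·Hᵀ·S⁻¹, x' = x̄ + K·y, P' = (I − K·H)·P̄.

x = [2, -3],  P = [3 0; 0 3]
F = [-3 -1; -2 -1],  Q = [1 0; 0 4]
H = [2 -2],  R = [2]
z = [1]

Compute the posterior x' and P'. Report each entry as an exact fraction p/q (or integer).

x̄ = F·x = [-3, -1]
P̄ = F·P·Fᵀ + Q = [31 21; 21 19]
y = z − H·x̄ = [5]
S = H·P̄·Hᵀ + R = [34]
K = P̄·Hᵀ·S⁻¹ = [10/17; 2/17]
x' = x̄ + K·y = [-1/17, -7/17]
P' = (I − K·H)·P̄ = [327/17 317/17; 317/17 315/17]

x' = [-1/17, -7/17]
P' = [327/17 317/17; 317/17 315/17]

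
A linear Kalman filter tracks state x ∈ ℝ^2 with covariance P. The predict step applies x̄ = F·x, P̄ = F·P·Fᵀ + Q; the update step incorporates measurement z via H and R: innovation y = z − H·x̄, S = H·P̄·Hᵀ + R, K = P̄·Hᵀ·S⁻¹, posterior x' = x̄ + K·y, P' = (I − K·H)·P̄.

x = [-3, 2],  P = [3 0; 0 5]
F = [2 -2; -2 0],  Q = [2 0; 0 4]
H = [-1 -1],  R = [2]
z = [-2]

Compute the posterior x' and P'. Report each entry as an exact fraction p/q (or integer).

x̄ = F·x = [-10, 6]
P̄ = F·P·Fᵀ + Q = [34 -12; -12 16]
y = z − H·x̄ = [-6]
S = H·P̄·Hᵀ + R = [28]
K = P̄·Hᵀ·S⁻¹ = [-11/14; -1/7]
x' = x̄ + K·y = [-37/7, 48/7]
P' = (I − K·H)·P̄ = [117/7 -106/7; -106/7 108/7]

x' = [-37/7, 48/7]
P' = [117/7 -106/7; -106/7 108/7]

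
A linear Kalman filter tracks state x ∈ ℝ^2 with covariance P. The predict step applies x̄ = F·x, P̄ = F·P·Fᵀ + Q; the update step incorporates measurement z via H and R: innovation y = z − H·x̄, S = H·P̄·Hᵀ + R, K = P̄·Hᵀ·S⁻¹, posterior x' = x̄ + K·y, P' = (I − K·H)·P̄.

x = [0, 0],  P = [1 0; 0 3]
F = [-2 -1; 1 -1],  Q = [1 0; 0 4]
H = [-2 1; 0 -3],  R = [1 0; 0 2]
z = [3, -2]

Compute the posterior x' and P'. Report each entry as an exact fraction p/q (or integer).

x' = [-1365/1207, 798/1207]
P' = [709/2414 127/1207; 127/1207 260/1207]

x̄ = F·x = [0, 0]
P̄ = F·P·Fᵀ + Q = [8 1; 1 8]
y = z − H·x̄ = [3, -2]
S = H·P̄·Hᵀ + R = [37 -18; -18 74]
K = P̄·Hᵀ·S⁻¹ = [-582/1207 -381/2414; 6/1207 -390/1207]
x' = x̄ + K·y = [-1365/1207, 798/1207]
P' = (I − K·H)·P̄ = [709/2414 127/1207; 127/1207 260/1207]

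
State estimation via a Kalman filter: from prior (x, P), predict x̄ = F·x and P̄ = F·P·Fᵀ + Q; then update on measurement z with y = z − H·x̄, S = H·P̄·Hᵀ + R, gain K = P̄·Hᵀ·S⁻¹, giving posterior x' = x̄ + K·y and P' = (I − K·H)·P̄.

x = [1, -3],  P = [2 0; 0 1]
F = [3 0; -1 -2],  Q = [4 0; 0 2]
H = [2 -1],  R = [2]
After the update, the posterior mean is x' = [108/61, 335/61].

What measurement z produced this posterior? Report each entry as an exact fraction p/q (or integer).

x̄ = F·x = [3, 5]
P̄ = F·P·Fᵀ + Q = [22 -6; -6 8]
S = H·P̄·Hᵀ + R = [122]
K = P̄·Hᵀ·S⁻¹ = [25/61; -10/61]
x' − x̄ = [-75/61, 30/61] = K·y
y = (KᵀK)⁻¹·Kᵀ·(x' − x̄) = [-3]
z = y + H·x̄ = [-3] + [1] = [-2]

z = [-2]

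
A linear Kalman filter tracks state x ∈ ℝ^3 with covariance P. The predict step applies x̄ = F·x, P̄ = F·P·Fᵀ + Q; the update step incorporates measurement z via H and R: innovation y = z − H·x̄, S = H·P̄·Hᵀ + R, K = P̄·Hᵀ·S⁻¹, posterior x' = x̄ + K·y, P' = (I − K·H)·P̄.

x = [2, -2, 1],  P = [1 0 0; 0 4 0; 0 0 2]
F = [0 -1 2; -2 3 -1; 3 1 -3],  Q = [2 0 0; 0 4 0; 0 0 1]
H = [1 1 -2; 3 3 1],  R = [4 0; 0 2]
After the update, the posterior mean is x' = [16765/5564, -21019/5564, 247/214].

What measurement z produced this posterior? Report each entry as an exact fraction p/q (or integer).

x̄ = F·x = [4, -11, 1]
P̄ = F·P·Fᵀ + Q = [14 -16 -16; -16 46 12; -16 12 32]
S = H·P̄·Hᵀ + R = [176 40; 40 262]
K = P̄·Hᵀ·S⁻¹ = [2185/11128 -317/2782; -627/11128 1107/2782; -179/428 15/107]
x' − x̄ = [-5491/5564, 40185/5564, 33/214] = K·y
y = (KᵀK)⁻¹·Kᵀ·(x' − x̄) = [6, 19]
z = y + H·x̄ = [6, 19] + [-9, -20] = [-3, -1]

z = [-3, -1]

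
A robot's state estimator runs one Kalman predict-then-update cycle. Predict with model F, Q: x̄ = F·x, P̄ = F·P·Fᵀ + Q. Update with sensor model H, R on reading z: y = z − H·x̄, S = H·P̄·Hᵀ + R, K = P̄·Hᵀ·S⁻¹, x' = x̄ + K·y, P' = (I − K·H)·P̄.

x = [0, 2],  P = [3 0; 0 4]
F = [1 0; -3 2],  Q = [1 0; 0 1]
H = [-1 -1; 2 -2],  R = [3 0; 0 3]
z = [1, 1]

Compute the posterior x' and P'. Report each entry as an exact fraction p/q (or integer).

x̄ = F·x = [0, 4]
P̄ = F·P·Fᵀ + Q = [4 -9; -9 44]
y = z − H·x̄ = [5, 9]
S = H·P̄·Hᵀ + R = [33 80; 80 267]
K = P̄·Hᵀ·S⁻¹ = [-745/2411 458/2411; -865/2411 -698/2411]
x' = x̄ + K·y = [397/2411, -963/2411]
P' = (I − K·H)·P̄ = [1461/2411 774/2411; 774/2411 1821/2411]

x' = [397/2411, -963/2411]
P' = [1461/2411 774/2411; 774/2411 1821/2411]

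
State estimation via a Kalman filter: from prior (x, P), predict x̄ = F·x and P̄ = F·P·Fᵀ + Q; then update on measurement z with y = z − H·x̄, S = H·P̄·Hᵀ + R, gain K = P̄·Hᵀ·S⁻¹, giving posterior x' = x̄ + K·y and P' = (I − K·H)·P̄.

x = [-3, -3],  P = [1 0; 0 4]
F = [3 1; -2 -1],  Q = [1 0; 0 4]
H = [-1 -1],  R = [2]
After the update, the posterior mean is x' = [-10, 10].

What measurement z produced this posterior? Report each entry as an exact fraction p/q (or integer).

x̄ = F·x = [-12, 9]
P̄ = F·P·Fᵀ + Q = [14 -10; -10 12]
S = H·P̄·Hᵀ + R = [8]
K = P̄·Hᵀ·S⁻¹ = [-1/2; -1/4]
x' − x̄ = [2, 1] = K·y
y = (KᵀK)⁻¹·Kᵀ·(x' − x̄) = [-4]
z = y + H·x̄ = [-4] + [3] = [-1]

z = [-1]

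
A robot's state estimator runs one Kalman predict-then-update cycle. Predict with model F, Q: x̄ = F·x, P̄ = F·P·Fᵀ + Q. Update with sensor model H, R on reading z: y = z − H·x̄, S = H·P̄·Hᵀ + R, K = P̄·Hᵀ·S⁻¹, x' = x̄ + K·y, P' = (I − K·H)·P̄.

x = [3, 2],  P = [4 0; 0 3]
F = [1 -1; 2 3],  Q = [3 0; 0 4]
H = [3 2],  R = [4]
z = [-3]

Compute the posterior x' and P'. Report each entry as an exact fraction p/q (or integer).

x' = [-19/9, 17/9]
P' = [958/135 -1409/135; -1409/135 4409/270]

x̄ = F·x = [1, 12]
P̄ = F·P·Fᵀ + Q = [10 -1; -1 47]
y = z − H·x̄ = [-30]
S = H·P̄·Hᵀ + R = [270]
K = P̄·Hᵀ·S⁻¹ = [14/135; 91/270]
x' = x̄ + K·y = [-19/9, 17/9]
P' = (I − K·H)·P̄ = [958/135 -1409/135; -1409/135 4409/270]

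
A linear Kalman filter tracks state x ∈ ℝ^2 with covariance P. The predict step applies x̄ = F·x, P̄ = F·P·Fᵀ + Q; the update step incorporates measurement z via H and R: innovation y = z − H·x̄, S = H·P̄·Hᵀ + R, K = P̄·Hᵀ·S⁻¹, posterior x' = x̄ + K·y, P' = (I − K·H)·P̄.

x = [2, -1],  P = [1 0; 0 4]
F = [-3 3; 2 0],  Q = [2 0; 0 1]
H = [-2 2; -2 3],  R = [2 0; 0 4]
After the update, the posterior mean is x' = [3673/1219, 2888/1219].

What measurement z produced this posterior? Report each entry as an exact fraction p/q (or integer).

x̄ = F·x = [-9, 4]
P̄ = F·P·Fᵀ + Q = [47 -6; -6 5]
S = H·P̄·Hᵀ + R = [258 278; 278 309]
K = P̄·Hᵀ·S⁻¹ = [-809/1219 286/1219; -354/1219 425/1219]
x' − x̄ = [14644/1219, -1988/1219] = K·y
y = (KᵀK)⁻¹·Kᵀ·(x' − x̄) = [-28, -28]
z = y + H·x̄ = [-28, -28] + [26, 30] = [-2, 2]

z = [-2, 2]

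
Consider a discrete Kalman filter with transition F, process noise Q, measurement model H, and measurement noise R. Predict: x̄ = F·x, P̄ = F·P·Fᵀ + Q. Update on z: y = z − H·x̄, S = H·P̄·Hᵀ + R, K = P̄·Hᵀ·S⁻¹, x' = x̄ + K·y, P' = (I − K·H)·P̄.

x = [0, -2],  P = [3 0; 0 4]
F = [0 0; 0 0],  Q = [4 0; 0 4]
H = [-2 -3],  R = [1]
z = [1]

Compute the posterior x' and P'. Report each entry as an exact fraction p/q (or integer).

x' = [-8/53, -12/53]
P' = [148/53 -96/53; -96/53 68/53]

x̄ = F·x = [0, 0]
P̄ = F·P·Fᵀ + Q = [4 0; 0 4]
y = z − H·x̄ = [1]
S = H·P̄·Hᵀ + R = [53]
K = P̄·Hᵀ·S⁻¹ = [-8/53; -12/53]
x' = x̄ + K·y = [-8/53, -12/53]
P' = (I − K·H)·P̄ = [148/53 -96/53; -96/53 68/53]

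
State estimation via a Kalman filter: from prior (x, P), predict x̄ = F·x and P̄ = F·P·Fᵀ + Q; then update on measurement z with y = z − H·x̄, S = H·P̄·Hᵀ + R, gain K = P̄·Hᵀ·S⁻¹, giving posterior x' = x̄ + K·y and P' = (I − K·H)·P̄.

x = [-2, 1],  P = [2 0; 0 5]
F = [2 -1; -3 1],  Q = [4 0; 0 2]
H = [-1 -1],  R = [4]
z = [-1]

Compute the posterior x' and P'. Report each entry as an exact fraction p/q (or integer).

x' = [-5, 19/3]
P' = [17 -17; -17 59/3]

x̄ = F·x = [-5, 7]
P̄ = F·P·Fᵀ + Q = [17 -17; -17 25]
y = z − H·x̄ = [1]
S = H·P̄·Hᵀ + R = [12]
K = P̄·Hᵀ·S⁻¹ = [0; -2/3]
x' = x̄ + K·y = [-5, 19/3]
P' = (I − K·H)·P̄ = [17 -17; -17 59/3]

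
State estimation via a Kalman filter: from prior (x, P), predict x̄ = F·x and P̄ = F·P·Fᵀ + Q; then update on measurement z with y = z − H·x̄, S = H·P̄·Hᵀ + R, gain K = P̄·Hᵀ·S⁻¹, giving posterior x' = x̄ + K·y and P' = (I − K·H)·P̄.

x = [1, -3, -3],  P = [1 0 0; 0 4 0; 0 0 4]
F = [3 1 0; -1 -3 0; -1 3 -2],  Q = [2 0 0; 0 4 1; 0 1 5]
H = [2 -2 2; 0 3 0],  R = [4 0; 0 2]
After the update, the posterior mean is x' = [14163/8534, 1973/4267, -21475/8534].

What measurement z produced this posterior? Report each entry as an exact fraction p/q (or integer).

z = [-3, 1]

x̄ = F·x = [0, 8, -4]
P̄ = F·P·Fᵀ + Q = [15 -15 9; -15 41 -34; 9 -34 58]
S = H·P̄·Hᵀ + R = [924 -540; -540 371]
K = P̄·Hᵀ·S⁻¹ = [773/8534 45/4267; -30/4267 1371/4267; 9931/25602 1236/4267]
x' − x̄ = [14163/8534, -32163/4267, 12661/8534] = K·y
y = (KᵀK)⁻¹·Kᵀ·(x' − x̄) = [21, -23]
z = y + H·x̄ = [21, -23] + [-24, 24] = [-3, 1]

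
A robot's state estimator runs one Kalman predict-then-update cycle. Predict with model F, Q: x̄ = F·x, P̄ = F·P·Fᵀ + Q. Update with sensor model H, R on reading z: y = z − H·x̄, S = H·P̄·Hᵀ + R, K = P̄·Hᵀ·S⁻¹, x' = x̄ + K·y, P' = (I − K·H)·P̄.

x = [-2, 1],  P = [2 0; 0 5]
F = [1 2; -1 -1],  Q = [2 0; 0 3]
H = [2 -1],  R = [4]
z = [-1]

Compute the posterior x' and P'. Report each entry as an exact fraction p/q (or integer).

x̄ = F·x = [0, 1]
P̄ = F·P·Fᵀ + Q = [24 -12; -12 10]
y = z − H·x̄ = [0]
S = H·P̄·Hᵀ + R = [158]
K = P̄·Hᵀ·S⁻¹ = [30/79; -17/79]
x' = x̄ + K·y = [0, 1]
P' = (I − K·H)·P̄ = [96/79 72/79; 72/79 212/79]

x' = [0, 1]
P' = [96/79 72/79; 72/79 212/79]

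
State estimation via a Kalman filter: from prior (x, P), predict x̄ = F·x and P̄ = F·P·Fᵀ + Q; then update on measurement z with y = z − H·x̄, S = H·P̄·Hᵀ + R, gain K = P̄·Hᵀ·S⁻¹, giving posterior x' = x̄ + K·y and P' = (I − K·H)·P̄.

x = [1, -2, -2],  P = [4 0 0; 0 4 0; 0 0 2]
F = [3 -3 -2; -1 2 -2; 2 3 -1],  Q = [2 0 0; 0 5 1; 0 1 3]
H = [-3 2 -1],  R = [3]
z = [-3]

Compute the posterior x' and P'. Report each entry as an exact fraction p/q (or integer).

x̄ = F·x = [13, -1, -2]
P̄ = F·P·Fᵀ + Q = [82 -28 -8; -28 33 21; -8 21 57]
y = z − H·x̄ = [36]
S = H·P̄·Hᵀ + R = [1134]
K = P̄·Hᵀ·S⁻¹ = [-7/27; 43/378; 1/126]
x' = x̄ + K·y = [11/3, 65/21, -12/7]
P' = (I − K·H)·P̄ = [52/9 49/9 -17/3; 49/9 2309/126 839/42; -17/3 839/42 797/14]

x' = [11/3, 65/21, -12/7]
P' = [52/9 49/9 -17/3; 49/9 2309/126 839/42; -17/3 839/42 797/14]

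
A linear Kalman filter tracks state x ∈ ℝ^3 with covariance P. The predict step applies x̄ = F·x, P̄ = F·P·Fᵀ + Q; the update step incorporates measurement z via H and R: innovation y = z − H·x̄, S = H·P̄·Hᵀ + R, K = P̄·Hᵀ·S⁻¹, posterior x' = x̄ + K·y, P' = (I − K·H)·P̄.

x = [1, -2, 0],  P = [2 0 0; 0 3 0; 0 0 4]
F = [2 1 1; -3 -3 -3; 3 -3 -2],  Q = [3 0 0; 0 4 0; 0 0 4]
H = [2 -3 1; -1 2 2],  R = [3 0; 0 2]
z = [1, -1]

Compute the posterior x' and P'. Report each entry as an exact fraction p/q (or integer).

x' = [12297/245776, -176501/491552, -30697/491552]
P' = [293877/122888 345007/245776 -50421/245776; 345007/245776 510509/491552 -102847/491552; -50421/245776 -102847/491552 235173/491552]

x̄ = F·x = [0, 3, 9]
P̄ = F·P·Fᵀ + Q = [18 -33 -5; -33 85 33; -5 33 65]
y = z − H·x̄ = [1, -25]
S = H·P̄·Hᵀ + R = [1083 -794; -794 1036]
K = P̄·Hᵀ·S⁻¹ = [15011/122888 709/245776; -42391/245776 62655/491552; 57005/245776 182747/491552]
x' = x̄ + K·y = [12297/245776, -176501/491552, -30697/491552]
P' = (I − K·H)·P̄ = [293877/122888 345007/245776 -50421/245776; 345007/245776 510509/491552 -102847/491552; -50421/245776 -102847/491552 235173/491552]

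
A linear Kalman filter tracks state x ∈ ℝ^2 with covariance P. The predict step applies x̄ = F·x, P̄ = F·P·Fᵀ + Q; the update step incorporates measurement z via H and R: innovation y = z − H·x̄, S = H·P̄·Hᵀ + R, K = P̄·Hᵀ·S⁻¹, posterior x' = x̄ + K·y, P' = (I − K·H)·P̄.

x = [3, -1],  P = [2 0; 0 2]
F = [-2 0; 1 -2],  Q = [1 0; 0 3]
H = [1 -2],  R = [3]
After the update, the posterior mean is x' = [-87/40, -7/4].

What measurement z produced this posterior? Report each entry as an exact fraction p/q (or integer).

x̄ = F·x = [-6, 5]
P̄ = F·P·Fᵀ + Q = [9 -4; -4 13]
S = H·P̄·Hᵀ + R = [80]
K = P̄·Hᵀ·S⁻¹ = [17/80; -3/8]
x' − x̄ = [153/40, -27/4] = K·y
y = (KᵀK)⁻¹·Kᵀ·(x' − x̄) = [18]
z = y + H·x̄ = [18] + [-16] = [2]

z = [2]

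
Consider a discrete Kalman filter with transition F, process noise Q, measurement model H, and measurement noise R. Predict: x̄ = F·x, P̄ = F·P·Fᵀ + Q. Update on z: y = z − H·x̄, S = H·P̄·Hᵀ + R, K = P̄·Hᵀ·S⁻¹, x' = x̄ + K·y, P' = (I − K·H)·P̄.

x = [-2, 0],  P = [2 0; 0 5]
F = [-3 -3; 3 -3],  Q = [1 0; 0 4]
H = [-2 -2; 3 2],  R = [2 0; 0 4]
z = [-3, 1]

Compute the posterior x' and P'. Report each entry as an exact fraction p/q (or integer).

x' = [769/4885, 4527/4885]
P' = [21482/4885 -24859/4885; -24859/4885 60771/9770]

x̄ = F·x = [6, -6]
P̄ = F·P·Fᵀ + Q = [64 27; 27 67]
y = z − H·x̄ = [-3, -5]
S = H·P̄·Hᵀ + R = [742 -922; -922 1172]
K = P̄·Hᵀ·S⁻¹ = [3377/4885 3682/4885; -11053/9770 -6903/9770]
x' = x̄ + K·y = [769/4885, 4527/4885]
P' = (I − K·H)·P̄ = [21482/4885 -24859/4885; -24859/4885 60771/9770]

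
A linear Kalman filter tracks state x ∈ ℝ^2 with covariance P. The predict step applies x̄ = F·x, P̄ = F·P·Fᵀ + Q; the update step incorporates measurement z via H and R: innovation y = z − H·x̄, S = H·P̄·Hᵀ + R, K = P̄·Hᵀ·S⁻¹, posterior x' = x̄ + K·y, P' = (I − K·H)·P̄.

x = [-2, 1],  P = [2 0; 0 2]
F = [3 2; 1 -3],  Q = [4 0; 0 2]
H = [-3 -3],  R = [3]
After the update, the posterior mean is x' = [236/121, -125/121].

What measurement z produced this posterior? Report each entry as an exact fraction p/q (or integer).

x̄ = F·x = [-4, -5]
P̄ = F·P·Fᵀ + Q = [30 -6; -6 22]
S = H·P̄·Hᵀ + R = [363]
K = P̄·Hᵀ·S⁻¹ = [-24/121; -16/121]
x' − x̄ = [720/121, 480/121] = K·y
y = (KᵀK)⁻¹·Kᵀ·(x' − x̄) = [-30]
z = y + H·x̄ = [-30] + [27] = [-3]

z = [-3]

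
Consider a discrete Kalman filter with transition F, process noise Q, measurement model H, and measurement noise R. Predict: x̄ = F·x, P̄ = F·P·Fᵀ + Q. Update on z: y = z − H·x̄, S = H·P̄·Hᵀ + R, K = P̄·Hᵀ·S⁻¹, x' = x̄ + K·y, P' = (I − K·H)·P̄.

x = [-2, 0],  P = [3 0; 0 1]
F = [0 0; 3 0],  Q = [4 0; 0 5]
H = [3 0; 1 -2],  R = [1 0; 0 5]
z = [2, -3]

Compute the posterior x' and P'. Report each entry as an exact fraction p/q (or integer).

x̄ = F·x = [0, -6]
P̄ = F·P·Fᵀ + Q = [4 0; 0 32]
y = z − H·x̄ = [2, -15]
S = H·P̄·Hᵀ + R = [37 12; 12 137]
K = P̄·Hᵀ·S⁻¹ = [1596/4925 4/4925; 768/4925 -2368/4925]
x' = x̄ + K·y = [3132/4925, 7506/4925]
P' = (I − K·H)·P̄ = [532/4925 256/4925; 256/4925 6048/4925]

x' = [3132/4925, 7506/4925]
P' = [532/4925 256/4925; 256/4925 6048/4925]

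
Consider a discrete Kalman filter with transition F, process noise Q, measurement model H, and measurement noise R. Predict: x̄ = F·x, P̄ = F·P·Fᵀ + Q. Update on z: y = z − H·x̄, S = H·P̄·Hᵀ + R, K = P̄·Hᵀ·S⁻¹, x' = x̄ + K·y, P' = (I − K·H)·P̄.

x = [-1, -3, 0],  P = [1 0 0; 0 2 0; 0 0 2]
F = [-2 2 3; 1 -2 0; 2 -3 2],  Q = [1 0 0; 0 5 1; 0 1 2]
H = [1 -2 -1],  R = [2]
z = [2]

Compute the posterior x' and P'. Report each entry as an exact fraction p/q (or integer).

x̄ = F·x = [-4, 5, 7]
P̄ = F·P·Fᵀ + Q = [31 -10 -4; -10 14 15; -4 15 32]
y = z − H·x̄ = [23]
S = H·P̄·Hᵀ + R = [229]
K = P̄·Hᵀ·S⁻¹ = [55/229; -53/229; -66/229]
x' = x̄ + K·y = [349/229, -74/229, 85/229]
P' = (I − K·H)·P̄ = [4074/229 625/229 2714/229; 625/229 397/229 -63/229; 2714/229 -63/229 2972/229]

x' = [349/229, -74/229, 85/229]
P' = [4074/229 625/229 2714/229; 625/229 397/229 -63/229; 2714/229 -63/229 2972/229]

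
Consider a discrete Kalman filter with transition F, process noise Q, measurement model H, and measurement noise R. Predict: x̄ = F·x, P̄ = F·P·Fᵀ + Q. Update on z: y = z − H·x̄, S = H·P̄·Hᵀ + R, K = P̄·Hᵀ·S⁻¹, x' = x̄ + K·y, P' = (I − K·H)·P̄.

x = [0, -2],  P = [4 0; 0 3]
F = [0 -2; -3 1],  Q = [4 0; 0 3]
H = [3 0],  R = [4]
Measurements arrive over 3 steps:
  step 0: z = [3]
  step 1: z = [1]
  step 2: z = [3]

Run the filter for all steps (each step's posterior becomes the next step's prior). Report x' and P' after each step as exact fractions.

step 0: x' = [40/37, -67/74], P' = [16/37 -6/37; -6/37 1473/37]
step 1: x' = [4597/13627, -93241/27254], P' = [6040/13627 -2982/13627; -2982/13627 108927/13627]
step 2: x' = [1196227/1116613, -3702463/2233226], P' = [490216/1116613 -235746/1116613; -235746/1116613 9019497/1116613]

step 0: x̄ = F·x = [4, -2]
step 0: P̄ = F·P·Fᵀ + Q = [16 -6; -6 42]
step 0: y = z − H·x̄ = [-9]
step 0: S = H·P̄·Hᵀ + R = [148]
step 0: K = P̄·Hᵀ·S⁻¹ = [12/37; -9/74]
step 0: x' = x̄ + K·y = [40/37, -67/74]
step 0: P' = (I − K·H)·P̄ = [16/37 -6/37; -6/37 1473/37]
step 1: x̄ = F·x = [67/37, -307/74]
step 1: P̄ = F·P·Fᵀ + Q = [6040/37 -2982/37; -2982/37 1764/37]
step 1: y = z − H·x̄ = [-164/37]
step 1: S = H·P̄·Hᵀ + R = [54508/37]
step 1: K = P̄·Hᵀ·S⁻¹ = [4530/13627; -4473/27254]
step 1: x' = x̄ + K·y = [4597/13627, -93241/27254]
step 1: P' = (I − K·H)·P̄ = [6040/13627 -2982/13627; -2982/13627 108927/13627]
step 2: x̄ = F·x = [93241/13627, -120823/27254]
step 2: P̄ = F·P·Fᵀ + Q = [490216/13627 -235746/13627; -235746/13627 222060/13627]
step 2: y = z − H·x̄ = [-238842/13627]
step 2: S = H·P̄·Hᵀ + R = [4466452/13627]
step 2: K = P̄·Hᵀ·S⁻¹ = [367662/1116613; -353619/2233226]
step 2: x' = x̄ + K·y = [1196227/1116613, -3702463/2233226]
step 2: P' = (I − K·H)·P̄ = [490216/1116613 -235746/1116613; -235746/1116613 9019497/1116613]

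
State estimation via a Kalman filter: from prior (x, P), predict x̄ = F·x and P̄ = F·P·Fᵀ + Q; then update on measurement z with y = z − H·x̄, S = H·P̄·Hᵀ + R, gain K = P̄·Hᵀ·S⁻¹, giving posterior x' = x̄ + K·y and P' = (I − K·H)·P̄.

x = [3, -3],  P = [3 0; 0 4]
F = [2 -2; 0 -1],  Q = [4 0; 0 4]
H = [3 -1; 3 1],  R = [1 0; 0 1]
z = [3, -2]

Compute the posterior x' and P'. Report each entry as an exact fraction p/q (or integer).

x̄ = F·x = [12, 3]
P̄ = F·P·Fᵀ + Q = [32 8; 8 8]
y = z − H·x̄ = [-30, -41]
S = H·P̄·Hᵀ + R = [249 280; 280 345]
K = P̄·Hᵀ·S⁻¹ = [248/1501 1256/7505; -688/1501 3488/7505]
x' = x̄ + K·y = [1364/7505, -17293/7505]
P' = (I − K·H)·P̄ = [416/7505 8/7505; 8/7505 3464/7505]

x' = [1364/7505, -17293/7505]
P' = [416/7505 8/7505; 8/7505 3464/7505]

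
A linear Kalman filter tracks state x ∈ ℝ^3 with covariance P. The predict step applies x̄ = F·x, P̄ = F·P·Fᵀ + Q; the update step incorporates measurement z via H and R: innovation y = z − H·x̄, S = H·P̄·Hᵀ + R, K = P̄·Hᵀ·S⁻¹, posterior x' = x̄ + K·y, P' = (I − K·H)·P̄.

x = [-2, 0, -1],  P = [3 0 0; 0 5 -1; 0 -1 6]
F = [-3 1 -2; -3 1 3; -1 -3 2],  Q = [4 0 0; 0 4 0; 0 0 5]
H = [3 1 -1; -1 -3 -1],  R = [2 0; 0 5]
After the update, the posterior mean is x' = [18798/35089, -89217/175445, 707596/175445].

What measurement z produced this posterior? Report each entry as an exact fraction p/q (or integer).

z = [-3, -3]

x̄ = F·x = [8, 3, 0]
P̄ = F·P·Fᵀ + Q = [64 -5 -38; -5 84 37; -38 37 89]
S = H·P̄·Hᵀ + R = [875 -155; -155 1030]
K = P̄·Hᵀ·S⁻¹ = [46009/175445 1010/35089; -2212/175445 -48708/175445; -39218/175445 -33496/175445]
x' − x̄ = [-261914/35089, -615552/175445, 707596/175445] = K·y
y = (KᵀK)⁻¹·Kᵀ·(x' − x̄) = [-30, 14]
z = y + H·x̄ = [-30, 14] + [27, -17] = [-3, -3]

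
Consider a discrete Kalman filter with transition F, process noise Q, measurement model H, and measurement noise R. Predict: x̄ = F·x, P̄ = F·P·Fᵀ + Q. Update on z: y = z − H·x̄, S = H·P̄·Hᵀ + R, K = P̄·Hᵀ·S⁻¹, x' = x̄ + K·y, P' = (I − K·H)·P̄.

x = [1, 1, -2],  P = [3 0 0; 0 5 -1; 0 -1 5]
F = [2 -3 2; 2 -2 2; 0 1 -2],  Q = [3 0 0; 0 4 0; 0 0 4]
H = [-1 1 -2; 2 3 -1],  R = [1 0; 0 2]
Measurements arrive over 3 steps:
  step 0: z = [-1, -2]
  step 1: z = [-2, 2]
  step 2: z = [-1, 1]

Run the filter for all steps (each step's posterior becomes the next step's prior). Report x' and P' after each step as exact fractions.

step 0: x̄ = F·x = [-5, -4, 5]
step 0: P̄ = F·P·Fᵀ + Q = [92 72 -43; 72 64 -36; -43 -36 33]
step 0: y = z − H·x̄ = [8, 25]
step 0: S = H·P̄·Hᵀ + R = [117 383; 383 2231]
step 0: K = P̄·Hᵀ·S⁻¹ = [-22423/114338 26553/114338; 22/8167 1358/8167; -3192/8167 -283/8167]
step 0: x' = x̄ + K·y = [-87249/114338, 1458/8167, 8224/8167]
step 0: P' = (I − K·H)·P̄ = [236035/114338 -15022/8167 -15140/8167; -15022/8167 16104/8167 15552/8167; -15140/8167 15552/8167 16942/8167]
step 1: x̄ = F·x = [-2731/57169, 7475/57169, -14990/8167]
step 1: P̄ = F·P·Fᵀ + Q = [1240145/57169 737874/57169 38852/8167; 737874/57169 748514/57169 23852/8167; 38852/8167 23852/8167 54332/8167]
step 1: y = z − H·x̄ = [-47772/8167, -7555/57169]
step 1: S = H·P̄·Hᵀ + R = [358768/8167 -313802/8167; -313802/8167 18956716/57169]
step 1: K = P̄·Hᵀ·S⁻¹ = [-44251187/187087095 77026699/374174190; 815809/20787455 3992116/20787455; -7264136/20787455 -113064/20787455]
step 1: x' = x̄ + K·y = [489631469/374174190, -2581539/20787455, 4351706/20787455]
step 1: P' = (I − K·H)·P̄ = [269648744/187087095 -25554203/20787455 -25299188/20787455; -25554203/20787455 28584734/20787455 26661564/20787455; -25299188/20787455 26661564/20787455 29612444/20787455]
step 2: x̄ = F·x = [127532746/37417419, 614429879/187087095, -11284951/20787455]
step 2: P̄ = F·P·Fᵀ + Q = [616026235/37417419 353402914/37417419 11835376/4157491; 353402914/37417419 2020770236/187087095 34438486/20787455; 11835376/4157491 34438486/20787455 123538074/20787455]
step 2: y = z − H·x̄ = [-40775818/20787455, -3033094561/187087095]
step 2: S = H·P̄·Hᵀ + R = [787990246/20787455 -378742362/20787455; -378742362/20787455 49207602596/187087095]
step 2: K = P̄·Hᵀ·S⁻¹ = [-106605375545/450801924571 185471406085/901603849142; 18223634509/450801924571 86337118406/450801924571; -156835506934/450801924571 -2773207161/450801924571]
step 2: x' = x̄ + K·y = [484332419869/901603849142, 45058026483/450801924571, 107873638592/450801924571]
step 2: P' = (I − K·H)·P̄ = [649470025710/450801924571 -553960388167/450801924571 -548412519166/450801924571; -553960388167/450801924571 619385355990/450801924571 577561054824/450801924571; -548412519166/450801924571 577561054824/450801924571 641404540462/450801924571]

step 0: x' = [-87249/114338, 1458/8167, 8224/8167], P' = [236035/114338 -15022/8167 -15140/8167; -15022/8167 16104/8167 15552/8167; -15140/8167 15552/8167 16942/8167]
step 1: x' = [489631469/374174190, -2581539/20787455, 4351706/20787455], P' = [269648744/187087095 -25554203/20787455 -25299188/20787455; -25554203/20787455 28584734/20787455 26661564/20787455; -25299188/20787455 26661564/20787455 29612444/20787455]
step 2: x' = [484332419869/901603849142, 45058026483/450801924571, 107873638592/450801924571], P' = [649470025710/450801924571 -553960388167/450801924571 -548412519166/450801924571; -553960388167/450801924571 619385355990/450801924571 577561054824/450801924571; -548412519166/450801924571 577561054824/450801924571 641404540462/450801924571]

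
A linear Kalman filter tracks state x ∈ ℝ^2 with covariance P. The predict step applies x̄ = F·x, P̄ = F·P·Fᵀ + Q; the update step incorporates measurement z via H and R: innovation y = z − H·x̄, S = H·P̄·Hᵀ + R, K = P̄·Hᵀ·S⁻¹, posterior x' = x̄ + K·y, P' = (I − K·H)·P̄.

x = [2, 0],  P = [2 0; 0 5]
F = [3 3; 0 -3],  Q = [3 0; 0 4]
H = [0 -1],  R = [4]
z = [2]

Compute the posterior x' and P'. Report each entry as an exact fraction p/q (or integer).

x' = [408/53, -98/53]
P' = [1473/53 -180/53; -180/53 196/53]

x̄ = F·x = [6, 0]
P̄ = F·P·Fᵀ + Q = [66 -45; -45 49]
y = z − H·x̄ = [2]
S = H·P̄·Hᵀ + R = [53]
K = P̄·Hᵀ·S⁻¹ = [45/53; -49/53]
x' = x̄ + K·y = [408/53, -98/53]
P' = (I − K·H)·P̄ = [1473/53 -180/53; -180/53 196/53]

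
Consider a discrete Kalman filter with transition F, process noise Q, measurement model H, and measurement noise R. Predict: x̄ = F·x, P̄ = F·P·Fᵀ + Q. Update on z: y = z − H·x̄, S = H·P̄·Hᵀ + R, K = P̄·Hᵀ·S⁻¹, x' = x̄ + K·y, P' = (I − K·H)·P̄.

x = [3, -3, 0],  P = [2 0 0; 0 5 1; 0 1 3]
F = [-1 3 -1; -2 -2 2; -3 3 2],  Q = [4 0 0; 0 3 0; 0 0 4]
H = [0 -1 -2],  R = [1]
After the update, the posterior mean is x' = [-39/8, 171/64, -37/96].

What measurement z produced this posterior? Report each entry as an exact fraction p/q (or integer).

x̄ = F·x = [-12, 0, -18]
P̄ = F·P·Fᵀ + Q = [48 -24 48; -24 35 -4; 48 -4 91]
S = H·P̄·Hᵀ + R = [384]
K = P̄·Hᵀ·S⁻¹ = [-3/16; -9/128; -89/192]
x' − x̄ = [57/8, 171/64, 1691/96] = K·y
y = (KᵀK)⁻¹·Kᵀ·(x' − x̄) = [-38]
z = y + H·x̄ = [-38] + [36] = [-2]

z = [-2]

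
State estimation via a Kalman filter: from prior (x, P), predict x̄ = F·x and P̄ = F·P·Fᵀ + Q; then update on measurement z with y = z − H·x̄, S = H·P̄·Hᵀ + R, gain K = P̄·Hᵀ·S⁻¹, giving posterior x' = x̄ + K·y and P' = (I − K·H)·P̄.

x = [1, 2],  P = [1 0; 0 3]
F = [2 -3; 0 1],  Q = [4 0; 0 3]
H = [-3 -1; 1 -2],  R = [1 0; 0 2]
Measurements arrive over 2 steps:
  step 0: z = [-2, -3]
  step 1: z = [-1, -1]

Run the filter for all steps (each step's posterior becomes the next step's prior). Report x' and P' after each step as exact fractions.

step 0: x' = [3/22, 67/44], P' = [211/1738 -267/3476; -267/3476 2463/6952]
step 1: x' = [396981/5269736, 6784553/10539472], P' = [315121/2634868 -388779/5269736; -388779/5269736 3659697/10539472]

step 0: x̄ = F·x = [-4, 2]
step 0: P̄ = F·P·Fᵀ + Q = [35 -9; -9 6]
step 0: y = z − H·x̄ = [-12, 5]
step 0: S = H·P̄·Hᵀ + R = [268 -138; -138 97]
step 0: K = P̄·Hᵀ·S⁻¹ = [-999/3476 239/1738; -861/6952 -1365/3476]
step 0: x' = x̄ + K·y = [3/22, 67/44]
step 0: P' = (I − K·H)·P̄ = [211/1738 -267/3476; -267/3476 2463/6952]
step 1: x̄ = F·x = [-189/44, 67/44]
step 1: P̄ = F·P·Fᵀ + Q = [59759/6952 -8457/6952; -8457/6952 23319/6952]
step 1: y = z − H·x̄ = [-136/11, 279/44]
step 1: S = H·P̄·Hᵀ + R = [64670/869 -43731/1738; -43731/1738 200767/6952]
step 1: K = P̄·Hᵀ·S⁻¹ = [-34929/122552 175975/1317434; -30861/245104 -1012119/2634868]
step 1: x' = x̄ + K·y = [396981/5269736, 6784553/10539472]
step 1: P' = (I − K·H)·P̄ = [315121/2634868 -388779/5269736; -388779/5269736 3659697/10539472]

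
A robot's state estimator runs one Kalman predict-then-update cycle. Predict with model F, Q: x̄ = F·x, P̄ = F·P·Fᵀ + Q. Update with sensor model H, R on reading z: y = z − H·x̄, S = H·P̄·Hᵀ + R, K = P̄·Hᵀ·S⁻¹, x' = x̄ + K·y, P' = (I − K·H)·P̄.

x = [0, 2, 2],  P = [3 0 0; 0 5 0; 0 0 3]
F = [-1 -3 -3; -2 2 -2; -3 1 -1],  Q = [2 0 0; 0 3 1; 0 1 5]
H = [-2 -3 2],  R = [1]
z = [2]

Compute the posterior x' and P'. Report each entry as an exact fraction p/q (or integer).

x' = [-413/94, 649/188, 341/188]
P' = [3013/94 -4963/188 -1451/188; -4963/188 14191/376 11331/376; -1451/188 11331/376 14079/376]

x̄ = F·x = [-12, 0, 0]
P̄ = F·P·Fᵀ + Q = [77 -6 3; -6 47 35; 3 35 40]
y = z − H·x̄ = [-22]
S = H·P̄·Hᵀ + R = [376]
K = P̄·Hᵀ·S⁻¹ = [-65/188; -59/376; -31/376]
x' = x̄ + K·y = [-413/94, 649/188, 341/188]
P' = (I − K·H)·P̄ = [3013/94 -4963/188 -1451/188; -4963/188 14191/376 11331/376; -1451/188 11331/376 14079/376]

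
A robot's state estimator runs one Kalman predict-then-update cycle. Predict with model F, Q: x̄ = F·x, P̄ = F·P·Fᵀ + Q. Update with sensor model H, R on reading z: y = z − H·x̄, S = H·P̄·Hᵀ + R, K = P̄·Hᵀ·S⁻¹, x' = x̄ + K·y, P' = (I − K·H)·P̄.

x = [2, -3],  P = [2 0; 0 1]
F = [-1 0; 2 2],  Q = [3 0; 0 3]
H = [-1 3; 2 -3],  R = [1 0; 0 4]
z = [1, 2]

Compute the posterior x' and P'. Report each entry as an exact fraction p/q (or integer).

x' = [-473/1394, -19/697]
P' = [2675/1394 523/697; 523/697 266/697]

x̄ = F·x = [-2, -2]
P̄ = F·P·Fᵀ + Q = [5 -4; -4 15]
y = z − H·x̄ = [5, 0]
S = H·P̄·Hᵀ + R = [165 -181; -181 207]
K = P̄·Hᵀ·S⁻¹ = [463/1394 553/1394; 275/697 62/697]
x' = x̄ + K·y = [-473/1394, -19/697]
P' = (I − K·H)·P̄ = [2675/1394 523/697; 523/697 266/697]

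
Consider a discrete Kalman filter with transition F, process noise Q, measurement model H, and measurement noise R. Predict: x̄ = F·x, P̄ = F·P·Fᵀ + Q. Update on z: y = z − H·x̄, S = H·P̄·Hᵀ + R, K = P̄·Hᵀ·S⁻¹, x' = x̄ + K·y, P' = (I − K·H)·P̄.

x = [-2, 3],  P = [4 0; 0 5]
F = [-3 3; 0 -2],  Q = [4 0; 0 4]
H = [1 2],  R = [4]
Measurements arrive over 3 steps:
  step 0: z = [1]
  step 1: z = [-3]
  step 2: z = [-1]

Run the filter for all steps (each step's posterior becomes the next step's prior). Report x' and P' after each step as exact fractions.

step 0: x' = [185/13, -426/65], P' = [980/13 -480/13; -480/13 1236/65]
step 1: x' = [-8413/1354, 998/677], P' = [169339/2031 -77788/2031; -77788/2031 37468/2031]
step 2: x' = [-7897377/1143535, 3450712/1143535], P' = [88621564/1143535 -40537784/1143535; -40537784/1143535 19517804/1143535]

step 0: x̄ = F·x = [15, -6]
step 0: P̄ = F·P·Fᵀ + Q = [85 -30; -30 24]
step 0: y = z − H·x̄ = [-2]
step 0: S = H·P̄·Hᵀ + R = [65]
step 0: K = P̄·Hᵀ·S⁻¹ = [5/13; 18/65]
step 0: x' = x̄ + K·y = [185/13, -426/65]
step 0: P' = (I − K·H)·P̄ = [980/13 -480/13; -480/13 1236/65]
step 1: x̄ = F·x = [-4053/65, 852/65]
step 1: P̄ = F·P·Fᵀ + Q = [98684/65 -21816/65; -21816/65 5204/65]
step 1: y = z − H·x̄ = [2154/65]
step 1: S = H·P̄·Hᵀ + R = [32496/65]
step 1: K = P̄·Hᵀ·S⁻¹ = [13763/8124; -713/2031]
step 1: x' = x̄ + K·y = [-8413/1354, 998/677]
step 1: P' = (I − K·H)·P̄ = [169339/2031 -77788/2031; -77788/2031 37468/2031]
step 2: x̄ = F·x = [31227/1354, -1996/677]
step 2: P̄ = F·P·Fᵀ + Q = [1089857/677 -230512/677; -230512/677 157996/2031]
step 2: y = z − H·x̄ = [-24597/1354]
step 2: S = H·P̄·Hᵀ + R = [1143535/2031]
step 2: K = P̄·Hᵀ·S⁻¹ = [1886499/1143535; -375544/1143535]
step 2: x' = x̄ + K·y = [-7897377/1143535, 3450712/1143535]
step 2: P' = (I − K·H)·P̄ = [88621564/1143535 -40537784/1143535; -40537784/1143535 19517804/1143535]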